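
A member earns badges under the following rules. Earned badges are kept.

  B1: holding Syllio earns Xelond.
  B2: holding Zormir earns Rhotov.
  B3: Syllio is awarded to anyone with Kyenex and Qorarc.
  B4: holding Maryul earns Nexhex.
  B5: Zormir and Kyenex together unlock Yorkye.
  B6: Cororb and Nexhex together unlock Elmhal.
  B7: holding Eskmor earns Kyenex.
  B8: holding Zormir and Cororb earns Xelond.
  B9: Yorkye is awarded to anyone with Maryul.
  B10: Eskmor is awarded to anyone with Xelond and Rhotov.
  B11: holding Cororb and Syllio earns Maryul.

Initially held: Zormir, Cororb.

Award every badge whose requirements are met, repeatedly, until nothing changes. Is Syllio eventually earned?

Syllio would need Kyenex and Qorarc (B3), but Qorarc is never earned.

No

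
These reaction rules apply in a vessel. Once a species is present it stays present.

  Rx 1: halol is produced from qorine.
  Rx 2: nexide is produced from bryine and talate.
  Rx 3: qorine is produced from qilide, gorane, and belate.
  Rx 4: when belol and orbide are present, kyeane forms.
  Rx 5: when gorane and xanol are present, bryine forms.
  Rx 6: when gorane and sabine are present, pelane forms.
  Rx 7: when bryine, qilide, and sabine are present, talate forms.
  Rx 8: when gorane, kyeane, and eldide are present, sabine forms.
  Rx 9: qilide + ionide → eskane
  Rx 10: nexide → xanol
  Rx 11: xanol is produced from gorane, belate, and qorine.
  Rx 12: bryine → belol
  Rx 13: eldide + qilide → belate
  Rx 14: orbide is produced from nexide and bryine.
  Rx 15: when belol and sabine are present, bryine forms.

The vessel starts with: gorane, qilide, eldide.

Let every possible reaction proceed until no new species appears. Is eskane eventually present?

No

eskane would need qilide and ionide (Rx 9), but ionide never forms.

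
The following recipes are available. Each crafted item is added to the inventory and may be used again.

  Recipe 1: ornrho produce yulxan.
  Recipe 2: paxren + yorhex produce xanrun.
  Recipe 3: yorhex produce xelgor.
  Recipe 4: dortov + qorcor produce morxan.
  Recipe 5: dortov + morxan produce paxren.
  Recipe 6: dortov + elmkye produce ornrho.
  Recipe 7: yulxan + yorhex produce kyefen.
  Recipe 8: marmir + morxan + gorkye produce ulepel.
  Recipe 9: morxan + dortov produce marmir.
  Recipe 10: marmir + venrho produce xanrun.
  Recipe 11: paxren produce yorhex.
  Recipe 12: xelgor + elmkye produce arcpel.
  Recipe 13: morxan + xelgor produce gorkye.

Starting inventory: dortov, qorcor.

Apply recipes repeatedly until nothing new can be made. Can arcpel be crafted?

No

arcpel would need xelgor and elmkye (Recipe 12), but elmkye is never obtained.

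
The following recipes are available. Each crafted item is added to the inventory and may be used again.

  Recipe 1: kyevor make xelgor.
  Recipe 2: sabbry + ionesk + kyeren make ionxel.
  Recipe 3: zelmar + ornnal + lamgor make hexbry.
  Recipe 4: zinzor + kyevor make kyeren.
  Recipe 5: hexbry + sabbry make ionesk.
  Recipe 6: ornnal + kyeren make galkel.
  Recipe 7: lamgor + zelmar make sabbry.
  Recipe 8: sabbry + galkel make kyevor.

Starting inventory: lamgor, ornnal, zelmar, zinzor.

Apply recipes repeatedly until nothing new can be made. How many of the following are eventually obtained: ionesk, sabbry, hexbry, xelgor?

3

zelmar + ornnal + lamgor → hexbry (Recipe 3).
lamgor + zelmar → sabbry (Recipe 7).
hexbry + sabbry → ionesk (Recipe 5).
ionesk: reached.
sabbry: reached.
hexbry: reached.
xelgor would need kyevor (Recipe 1), but kyevor is never obtained.
Reached: ionesk, sabbry, and hexbry — 3 of the 4.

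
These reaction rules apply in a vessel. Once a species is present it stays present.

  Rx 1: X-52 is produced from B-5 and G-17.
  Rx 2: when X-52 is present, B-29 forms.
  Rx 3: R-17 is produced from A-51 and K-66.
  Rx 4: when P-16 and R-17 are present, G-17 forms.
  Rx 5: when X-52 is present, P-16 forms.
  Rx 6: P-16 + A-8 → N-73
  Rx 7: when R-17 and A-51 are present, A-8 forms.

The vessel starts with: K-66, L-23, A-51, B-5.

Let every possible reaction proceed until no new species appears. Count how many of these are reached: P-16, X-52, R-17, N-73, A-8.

A-51 and K-66 present → R-17 forms (Rx 3).
R-17 and A-51 present → A-8 forms (Rx 7).
P-16 would need X-52 (Rx 5), but X-52 never forms.
X-52 would need B-5 and G-17 (Rx 1), but G-17 never forms.
R-17: reached.
N-73 would need P-16 and A-8 (Rx 6), but P-16 never forms.
A-8: reached.
Reached: R-17 and A-8 — 2 of the 5.

2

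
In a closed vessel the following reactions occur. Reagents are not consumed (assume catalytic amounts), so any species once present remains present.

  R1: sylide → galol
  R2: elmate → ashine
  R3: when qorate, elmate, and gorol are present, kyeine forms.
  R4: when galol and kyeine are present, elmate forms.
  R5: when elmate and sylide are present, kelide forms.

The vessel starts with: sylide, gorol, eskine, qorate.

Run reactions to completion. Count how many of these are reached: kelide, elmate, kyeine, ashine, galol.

sylide present → galol forms (R1).
kelide would need elmate and sylide (R5), but elmate never forms.
elmate would need galol and kyeine (R4), but kyeine never forms.
kyeine would need qorate, elmate, and gorol (R3), but elmate never forms.
ashine would need elmate (R2), but elmate never forms.
galol: reached.
Reached: galol — 1 of the 5.

1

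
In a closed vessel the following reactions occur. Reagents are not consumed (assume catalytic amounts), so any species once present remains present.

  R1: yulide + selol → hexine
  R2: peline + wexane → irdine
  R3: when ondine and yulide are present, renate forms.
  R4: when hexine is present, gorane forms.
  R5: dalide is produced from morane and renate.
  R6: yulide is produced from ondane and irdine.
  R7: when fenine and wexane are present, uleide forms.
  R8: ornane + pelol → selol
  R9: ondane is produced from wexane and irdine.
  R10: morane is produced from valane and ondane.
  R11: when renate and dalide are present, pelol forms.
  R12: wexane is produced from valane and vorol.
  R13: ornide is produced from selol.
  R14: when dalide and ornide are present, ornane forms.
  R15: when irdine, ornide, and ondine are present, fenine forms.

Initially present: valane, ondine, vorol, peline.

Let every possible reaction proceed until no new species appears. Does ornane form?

No

ornane would need dalide and ornide (R14), but ornide never forms.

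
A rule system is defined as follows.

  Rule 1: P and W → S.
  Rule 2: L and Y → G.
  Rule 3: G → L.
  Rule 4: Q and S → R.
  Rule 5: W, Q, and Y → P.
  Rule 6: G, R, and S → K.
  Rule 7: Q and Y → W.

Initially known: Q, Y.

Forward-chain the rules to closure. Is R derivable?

Q and Y hold, so W follows (Rule 7).
W, Q, and Y hold, so P follows (Rule 5).
P and W hold, so S follows (Rule 1).
Q and S hold, so R follows (Rule 4).

Yes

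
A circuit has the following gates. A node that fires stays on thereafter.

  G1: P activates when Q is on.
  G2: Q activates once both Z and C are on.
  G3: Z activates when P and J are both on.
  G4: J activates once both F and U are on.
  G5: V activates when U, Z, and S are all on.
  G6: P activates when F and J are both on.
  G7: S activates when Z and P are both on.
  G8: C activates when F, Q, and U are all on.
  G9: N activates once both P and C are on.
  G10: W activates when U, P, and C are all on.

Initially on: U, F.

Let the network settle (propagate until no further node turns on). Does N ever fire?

N would need P and C (G9), but C never turns on.

No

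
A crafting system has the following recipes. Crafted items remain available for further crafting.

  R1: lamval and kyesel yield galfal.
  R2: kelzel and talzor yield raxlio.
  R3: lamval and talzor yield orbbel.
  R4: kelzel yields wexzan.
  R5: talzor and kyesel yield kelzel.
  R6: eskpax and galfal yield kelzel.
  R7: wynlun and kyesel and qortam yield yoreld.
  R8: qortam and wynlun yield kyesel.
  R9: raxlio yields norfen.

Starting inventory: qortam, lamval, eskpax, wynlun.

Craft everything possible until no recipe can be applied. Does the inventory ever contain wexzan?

Yes

qortam and wynlun → kyesel (R8).
lamval and kyesel → galfal (R1).
Using R6, eskpax and galfal make kelzel.
Using R4, kelzel makes wexzan.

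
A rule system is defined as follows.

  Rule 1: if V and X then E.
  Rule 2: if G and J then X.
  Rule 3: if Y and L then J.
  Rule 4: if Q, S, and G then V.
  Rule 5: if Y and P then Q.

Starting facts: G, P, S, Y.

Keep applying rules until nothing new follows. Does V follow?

Y and P hold, so Q follows (Rule 5).
Q, S, and G hold, so V follows (Rule 4).

Yes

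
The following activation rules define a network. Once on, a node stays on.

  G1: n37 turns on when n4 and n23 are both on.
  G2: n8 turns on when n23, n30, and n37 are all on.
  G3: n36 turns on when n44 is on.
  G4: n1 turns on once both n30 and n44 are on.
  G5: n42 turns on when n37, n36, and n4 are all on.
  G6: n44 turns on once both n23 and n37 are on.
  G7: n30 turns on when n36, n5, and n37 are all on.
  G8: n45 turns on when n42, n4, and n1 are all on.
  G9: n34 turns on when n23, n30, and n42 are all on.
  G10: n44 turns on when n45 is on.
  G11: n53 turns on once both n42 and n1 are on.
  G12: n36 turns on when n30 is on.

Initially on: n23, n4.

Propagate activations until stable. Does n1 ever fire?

n1 would need n30 and n44 (G4), but n30 never turns on.

No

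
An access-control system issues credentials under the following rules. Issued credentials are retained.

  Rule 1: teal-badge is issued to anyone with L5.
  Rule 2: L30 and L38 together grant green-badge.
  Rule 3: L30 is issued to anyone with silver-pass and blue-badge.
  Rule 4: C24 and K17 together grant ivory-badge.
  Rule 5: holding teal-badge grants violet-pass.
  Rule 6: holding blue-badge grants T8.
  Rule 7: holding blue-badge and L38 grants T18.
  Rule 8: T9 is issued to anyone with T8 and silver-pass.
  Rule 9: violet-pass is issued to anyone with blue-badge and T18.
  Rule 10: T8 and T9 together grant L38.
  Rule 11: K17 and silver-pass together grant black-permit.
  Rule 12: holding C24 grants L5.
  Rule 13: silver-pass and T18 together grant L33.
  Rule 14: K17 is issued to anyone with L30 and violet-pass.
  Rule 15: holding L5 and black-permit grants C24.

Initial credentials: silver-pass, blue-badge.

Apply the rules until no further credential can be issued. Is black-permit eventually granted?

Yes

Holding silver-pass and blue-badge grants L30 (Rule 3).
Holding blue-badge grants T8 (Rule 6).
Holding T8 and silver-pass grants T9 (Rule 8).
Holding T8 and T9 grants L38 (Rule 10).
Holding blue-badge and L38 grants T18 (Rule 7).
Holding blue-badge and T18 grants violet-pass (Rule 9).
Holding L30 and violet-pass grants K17 (Rule 14).
Holding K17 and silver-pass grants black-permit (Rule 11).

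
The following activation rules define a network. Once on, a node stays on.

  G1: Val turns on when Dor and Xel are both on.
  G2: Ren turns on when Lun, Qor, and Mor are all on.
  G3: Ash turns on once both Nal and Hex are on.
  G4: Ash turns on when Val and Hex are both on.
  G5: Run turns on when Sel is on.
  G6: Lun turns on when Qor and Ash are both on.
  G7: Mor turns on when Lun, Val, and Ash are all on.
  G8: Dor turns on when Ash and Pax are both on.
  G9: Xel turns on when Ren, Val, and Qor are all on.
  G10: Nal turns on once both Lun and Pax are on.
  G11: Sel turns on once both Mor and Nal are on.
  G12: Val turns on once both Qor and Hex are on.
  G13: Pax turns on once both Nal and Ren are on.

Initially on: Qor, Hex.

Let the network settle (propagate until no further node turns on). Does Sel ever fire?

Sel would need Mor and Nal (G11), but Nal never turns on.

No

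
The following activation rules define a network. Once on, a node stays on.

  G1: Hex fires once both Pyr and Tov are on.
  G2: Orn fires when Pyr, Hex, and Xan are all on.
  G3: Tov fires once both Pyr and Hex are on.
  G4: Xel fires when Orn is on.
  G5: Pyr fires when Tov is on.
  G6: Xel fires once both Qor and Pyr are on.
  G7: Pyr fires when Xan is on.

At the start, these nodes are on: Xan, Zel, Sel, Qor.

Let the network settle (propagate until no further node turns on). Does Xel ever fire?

Xan is on, so Pyr fires (G7).
Qor and Pyr are on, so Xel fires (G6).

Yes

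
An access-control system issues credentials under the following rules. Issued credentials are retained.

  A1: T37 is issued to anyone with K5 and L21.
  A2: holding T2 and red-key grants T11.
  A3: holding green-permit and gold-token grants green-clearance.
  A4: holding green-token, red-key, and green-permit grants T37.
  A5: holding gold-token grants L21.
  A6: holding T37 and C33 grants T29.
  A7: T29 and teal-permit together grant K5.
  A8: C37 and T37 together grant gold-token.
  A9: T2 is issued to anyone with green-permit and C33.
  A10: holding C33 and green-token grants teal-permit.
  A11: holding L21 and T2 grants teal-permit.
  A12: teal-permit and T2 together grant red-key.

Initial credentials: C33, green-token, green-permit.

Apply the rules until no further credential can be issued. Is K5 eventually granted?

Holding green-permit and C33 grants T2 (A9).
Holding C33 and green-token grants teal-permit (A10).
Holding teal-permit and T2 grants red-key (A12).
Holding green-token, red-key, and green-permit grants T37 (A4).
Holding T37 and C33 grants T29 (A6).
Holding T29 and teal-permit grants K5 (A7).

Yes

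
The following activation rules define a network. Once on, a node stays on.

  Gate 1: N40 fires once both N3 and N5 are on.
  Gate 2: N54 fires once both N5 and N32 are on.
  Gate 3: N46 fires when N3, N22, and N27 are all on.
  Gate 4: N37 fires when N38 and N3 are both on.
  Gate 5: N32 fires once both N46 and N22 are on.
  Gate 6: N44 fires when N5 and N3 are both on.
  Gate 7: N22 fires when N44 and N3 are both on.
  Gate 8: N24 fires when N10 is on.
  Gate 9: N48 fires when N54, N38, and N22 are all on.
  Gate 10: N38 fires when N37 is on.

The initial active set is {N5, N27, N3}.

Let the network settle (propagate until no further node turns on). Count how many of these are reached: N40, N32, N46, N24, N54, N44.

N3 and N5 are on, so N40 fires (Gate 1).
Gate 6: N5 and N3 on → N44 on.
Gate 7: N44 and N3 on → N22 on.
Gate 3: N3, N22, and N27 on → N46 on.
Gate 5: N46 and N22 on → N32 on.
Gate 2: N5 and N32 on → N54 on.
N40: reached.
N32: reached.
N46: reached.
N24 would need N10 (Gate 8), but N10 never turns on.
N54: reached.
N44: reached.
Reached: N40, N32, N46, N54, and N44 — 5 of the 6.

5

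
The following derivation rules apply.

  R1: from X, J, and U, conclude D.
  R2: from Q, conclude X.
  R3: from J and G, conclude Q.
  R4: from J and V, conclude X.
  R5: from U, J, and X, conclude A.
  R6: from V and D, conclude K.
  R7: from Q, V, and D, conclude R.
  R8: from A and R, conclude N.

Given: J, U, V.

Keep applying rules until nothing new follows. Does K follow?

Yes

From J and V, R4 gives X.
From X, J, and U, R1 gives D.
V and D hold, so K follows (R6).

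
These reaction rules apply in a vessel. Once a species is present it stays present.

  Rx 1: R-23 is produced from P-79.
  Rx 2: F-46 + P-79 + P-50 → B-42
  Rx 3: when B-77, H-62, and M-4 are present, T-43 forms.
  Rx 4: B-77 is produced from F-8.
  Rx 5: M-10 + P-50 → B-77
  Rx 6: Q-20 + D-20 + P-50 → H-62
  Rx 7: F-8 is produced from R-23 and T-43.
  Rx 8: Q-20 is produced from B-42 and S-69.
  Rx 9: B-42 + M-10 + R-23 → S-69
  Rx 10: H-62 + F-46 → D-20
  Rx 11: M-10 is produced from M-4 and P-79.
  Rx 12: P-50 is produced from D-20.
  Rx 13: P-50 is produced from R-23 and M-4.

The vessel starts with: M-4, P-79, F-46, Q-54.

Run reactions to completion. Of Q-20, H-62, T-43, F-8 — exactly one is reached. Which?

M-4 and P-79 present → M-10 forms (Rx 11).
P-79 present → R-23 forms (Rx 1).
R-23 and M-4 present → P-50 forms (Rx 13).
F-46, P-79, and P-50 present → B-42 forms (Rx 2).
B-42, M-10, and R-23 present → S-69 forms (Rx 9).
B-42 and S-69 present → Q-20 forms (Rx 8).
F-8 would need R-23 and T-43 (Rx 7), but T-43 never forms. H-62 would need Q-20, D-20, and P-50 (Rx 6), but D-20 never forms. T-43 would need B-77, H-62, and M-4 (Rx 3), but H-62 never forms.

Q-20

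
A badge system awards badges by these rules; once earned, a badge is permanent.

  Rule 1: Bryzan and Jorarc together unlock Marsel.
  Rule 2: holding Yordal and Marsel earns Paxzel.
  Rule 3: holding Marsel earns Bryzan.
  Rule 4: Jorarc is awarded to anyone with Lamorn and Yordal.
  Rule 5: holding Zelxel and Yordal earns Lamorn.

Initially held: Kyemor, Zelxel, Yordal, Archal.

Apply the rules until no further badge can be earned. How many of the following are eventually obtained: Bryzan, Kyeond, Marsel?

Bryzan would need Marsel (Rule 3), but Marsel is never earned.
No rule produces Kyeond, and it is not given.
Marsel would need Bryzan and Jorarc (Rule 1), but Bryzan is never earned.
None of the 3 are reached.

0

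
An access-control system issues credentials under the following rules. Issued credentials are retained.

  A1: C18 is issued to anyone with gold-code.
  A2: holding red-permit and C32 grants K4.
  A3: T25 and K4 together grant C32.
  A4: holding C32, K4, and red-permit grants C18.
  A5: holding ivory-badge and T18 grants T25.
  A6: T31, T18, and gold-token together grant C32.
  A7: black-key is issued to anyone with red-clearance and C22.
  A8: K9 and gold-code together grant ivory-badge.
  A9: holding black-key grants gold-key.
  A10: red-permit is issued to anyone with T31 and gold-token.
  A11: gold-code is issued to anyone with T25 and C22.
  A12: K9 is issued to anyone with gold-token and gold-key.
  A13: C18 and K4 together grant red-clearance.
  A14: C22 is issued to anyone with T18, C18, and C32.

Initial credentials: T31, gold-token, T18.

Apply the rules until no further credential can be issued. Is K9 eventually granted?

Yes

Holding T31 and gold-token grants red-permit (A10).
Holding T31, T18, and gold-token grants C32 (A6).
Holding red-permit and C32 grants K4 (A2).
Holding C32, K4, and red-permit grants C18 (A4).
Holding C18 and K4 grants red-clearance (A13).
Holding T18, C18, and C32 grants C22 (A14).
Holding red-clearance and C22 grants black-key (A7).
Holding black-key grants gold-key (A9).
Holding gold-token and gold-key grants K9 (A12).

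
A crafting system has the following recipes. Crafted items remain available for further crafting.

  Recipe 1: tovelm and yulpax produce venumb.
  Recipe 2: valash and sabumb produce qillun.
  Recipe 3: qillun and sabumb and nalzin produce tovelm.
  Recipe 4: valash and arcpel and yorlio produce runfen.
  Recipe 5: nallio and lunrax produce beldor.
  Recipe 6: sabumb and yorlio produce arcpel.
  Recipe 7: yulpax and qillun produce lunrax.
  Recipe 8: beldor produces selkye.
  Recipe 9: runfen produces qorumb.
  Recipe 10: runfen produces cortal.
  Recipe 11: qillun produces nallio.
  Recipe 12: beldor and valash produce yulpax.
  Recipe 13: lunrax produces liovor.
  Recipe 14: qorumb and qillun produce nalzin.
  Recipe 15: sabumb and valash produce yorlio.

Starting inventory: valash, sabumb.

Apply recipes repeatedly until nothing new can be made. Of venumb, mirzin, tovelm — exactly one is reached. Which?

valash and sabumb → qillun (Recipe 2).
Using Recipe 15, sabumb and valash make yorlio.
Using Recipe 6, sabumb and yorlio make arcpel.
Using Recipe 4, valash, arcpel, and yorlio make runfen.
Using Recipe 9, runfen makes qorumb.
qorumb and qillun → nalzin (Recipe 14).
Using Recipe 3, qillun, sabumb, and nalzin make tovelm.
venumb would need tovelm and yulpax (Recipe 1), but yulpax is never obtained. No rule produces mirzin, and it is not given.

tovelm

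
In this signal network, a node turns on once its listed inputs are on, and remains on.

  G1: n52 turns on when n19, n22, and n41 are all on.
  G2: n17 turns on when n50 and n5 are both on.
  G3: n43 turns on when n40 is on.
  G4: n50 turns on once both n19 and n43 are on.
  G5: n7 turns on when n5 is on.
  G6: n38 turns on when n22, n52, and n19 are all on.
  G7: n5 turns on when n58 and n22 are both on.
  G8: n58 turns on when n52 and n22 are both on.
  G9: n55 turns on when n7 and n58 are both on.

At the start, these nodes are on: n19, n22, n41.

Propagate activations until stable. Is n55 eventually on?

n19, n22, and n41 are on, so n52 turns on (G1).
G8: n52 and n22 on → n58 on.
n58 and n22 are on, so n5 turns on (G7).
n5 is on, so n7 turns on (G5).
n7 and n58 are on, so n55 turns on (G9).

Yes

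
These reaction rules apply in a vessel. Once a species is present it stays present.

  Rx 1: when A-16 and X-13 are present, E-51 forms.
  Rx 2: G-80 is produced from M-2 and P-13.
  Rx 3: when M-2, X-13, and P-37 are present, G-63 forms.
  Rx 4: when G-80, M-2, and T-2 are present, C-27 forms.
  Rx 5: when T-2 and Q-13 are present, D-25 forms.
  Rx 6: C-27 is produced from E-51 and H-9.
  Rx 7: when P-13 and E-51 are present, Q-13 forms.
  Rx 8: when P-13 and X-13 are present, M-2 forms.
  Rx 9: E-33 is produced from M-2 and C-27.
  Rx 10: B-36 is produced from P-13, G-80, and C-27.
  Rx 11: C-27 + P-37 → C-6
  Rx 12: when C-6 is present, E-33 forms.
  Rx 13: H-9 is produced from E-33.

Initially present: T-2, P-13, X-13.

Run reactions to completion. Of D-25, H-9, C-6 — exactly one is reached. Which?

H-9

P-13 and X-13 present → M-2 forms (Rx 8).
M-2 and P-13 present → G-80 forms (Rx 2).
G-80, M-2, and T-2 present → C-27 forms (Rx 4).
M-2 and C-27 present → E-33 forms (Rx 9).
E-33 present → H-9 forms (Rx 13).
C-6 would need C-27 and P-37 (Rx 11), but P-37 never forms. D-25 would need T-2 and Q-13 (Rx 5), but Q-13 never forms.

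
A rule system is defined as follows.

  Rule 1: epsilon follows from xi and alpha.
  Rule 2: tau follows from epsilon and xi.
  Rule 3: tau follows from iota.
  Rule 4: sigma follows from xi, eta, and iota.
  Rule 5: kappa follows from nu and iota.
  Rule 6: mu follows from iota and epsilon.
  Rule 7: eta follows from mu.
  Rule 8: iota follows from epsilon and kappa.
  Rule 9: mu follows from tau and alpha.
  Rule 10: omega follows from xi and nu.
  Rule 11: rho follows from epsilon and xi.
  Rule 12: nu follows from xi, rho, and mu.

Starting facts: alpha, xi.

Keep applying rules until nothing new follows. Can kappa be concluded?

kappa would need nu and iota (Rule 5), but iota is never established.

No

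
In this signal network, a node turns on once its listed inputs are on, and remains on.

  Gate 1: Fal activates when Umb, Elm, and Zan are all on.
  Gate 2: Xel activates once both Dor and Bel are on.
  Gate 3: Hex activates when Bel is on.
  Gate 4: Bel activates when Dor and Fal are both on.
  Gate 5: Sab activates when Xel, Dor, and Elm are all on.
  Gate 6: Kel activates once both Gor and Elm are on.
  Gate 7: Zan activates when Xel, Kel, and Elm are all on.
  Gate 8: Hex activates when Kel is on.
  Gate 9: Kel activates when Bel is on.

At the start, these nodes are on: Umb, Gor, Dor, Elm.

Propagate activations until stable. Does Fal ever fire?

Fal would need Umb, Elm, and Zan (Gate 1), but Zan never turns on.

No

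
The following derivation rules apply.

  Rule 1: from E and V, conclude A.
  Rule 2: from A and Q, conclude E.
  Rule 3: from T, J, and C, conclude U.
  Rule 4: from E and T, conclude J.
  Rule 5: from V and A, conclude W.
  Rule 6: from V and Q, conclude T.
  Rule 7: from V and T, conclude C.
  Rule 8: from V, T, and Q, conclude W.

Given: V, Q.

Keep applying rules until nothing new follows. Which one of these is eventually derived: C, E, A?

C

V and Q hold, so T follows (Rule 6).
V and T hold, so C follows (Rule 7).
E would need A and Q (Rule 2), but A is never established. A would need E and V (Rule 1), but E is never established.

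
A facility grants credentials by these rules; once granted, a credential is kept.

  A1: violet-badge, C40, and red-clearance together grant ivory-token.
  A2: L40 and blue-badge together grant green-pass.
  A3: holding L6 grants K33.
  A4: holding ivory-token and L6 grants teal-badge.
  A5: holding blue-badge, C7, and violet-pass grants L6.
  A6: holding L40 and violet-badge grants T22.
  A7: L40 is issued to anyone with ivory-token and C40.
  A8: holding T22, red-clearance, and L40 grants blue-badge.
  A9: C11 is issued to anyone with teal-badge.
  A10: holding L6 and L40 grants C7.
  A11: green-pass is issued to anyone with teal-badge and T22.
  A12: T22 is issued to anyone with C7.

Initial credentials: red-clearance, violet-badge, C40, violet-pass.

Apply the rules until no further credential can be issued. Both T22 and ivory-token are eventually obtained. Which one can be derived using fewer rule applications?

ivory-token: Holding violet-badge, C40, and red-clearance grants ivory-token (A1). [1 rule application]
T22: Holding violet-badge, C40, and red-clearance grants ivory-token (A1). Holding ivory-token and C40 grants L40 (A7). Holding L40 and violet-badge grants T22 (A6). [3 rule applications]
ivory-token needs fewer.

ivory-token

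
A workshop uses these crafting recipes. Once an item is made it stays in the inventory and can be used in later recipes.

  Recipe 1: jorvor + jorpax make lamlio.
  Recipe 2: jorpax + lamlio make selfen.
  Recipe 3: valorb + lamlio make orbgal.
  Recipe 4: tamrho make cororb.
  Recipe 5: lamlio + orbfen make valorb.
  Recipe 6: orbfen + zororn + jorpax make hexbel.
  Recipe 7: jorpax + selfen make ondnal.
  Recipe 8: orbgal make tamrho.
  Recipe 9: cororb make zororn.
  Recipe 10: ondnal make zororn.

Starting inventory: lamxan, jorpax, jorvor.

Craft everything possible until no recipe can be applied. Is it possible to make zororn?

Yes

jorvor + jorpax → lamlio (Recipe 1).
jorpax + lamlio → selfen (Recipe 2).
Using Recipe 7, jorpax and selfen make ondnal.
ondnal → zororn (Recipe 10).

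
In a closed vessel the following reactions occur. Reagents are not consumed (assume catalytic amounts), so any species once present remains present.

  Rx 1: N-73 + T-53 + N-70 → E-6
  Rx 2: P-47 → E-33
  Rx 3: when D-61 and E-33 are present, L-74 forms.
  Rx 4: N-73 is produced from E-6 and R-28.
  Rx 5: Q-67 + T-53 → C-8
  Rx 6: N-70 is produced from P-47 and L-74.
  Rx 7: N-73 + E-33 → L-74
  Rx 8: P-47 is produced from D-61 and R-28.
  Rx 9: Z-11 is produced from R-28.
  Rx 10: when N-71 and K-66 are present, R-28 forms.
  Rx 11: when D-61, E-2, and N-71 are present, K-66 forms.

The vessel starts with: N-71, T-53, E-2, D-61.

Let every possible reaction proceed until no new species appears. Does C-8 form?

C-8 would need Q-67 and T-53 (Rx 5), but Q-67 never forms.

No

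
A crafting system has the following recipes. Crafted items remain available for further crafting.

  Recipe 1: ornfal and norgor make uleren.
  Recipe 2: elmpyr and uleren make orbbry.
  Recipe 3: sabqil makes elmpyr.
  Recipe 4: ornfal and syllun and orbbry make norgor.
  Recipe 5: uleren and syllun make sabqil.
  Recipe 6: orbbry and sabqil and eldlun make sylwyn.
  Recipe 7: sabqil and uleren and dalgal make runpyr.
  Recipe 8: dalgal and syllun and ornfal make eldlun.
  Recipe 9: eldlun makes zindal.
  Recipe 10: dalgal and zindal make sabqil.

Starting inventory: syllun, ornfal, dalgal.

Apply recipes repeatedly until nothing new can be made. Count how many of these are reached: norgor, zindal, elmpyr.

2

dalgal and syllun and ornfal → eldlun (Recipe 8).
eldlun → zindal (Recipe 9).
dalgal and zindal → sabqil (Recipe 10).
sabqil → elmpyr (Recipe 3).
norgor would need ornfal, syllun, and orbbry (Recipe 4), but orbbry is never obtained.
zindal: reached.
elmpyr: reached.
Reached: zindal and elmpyr — 2 of the 3.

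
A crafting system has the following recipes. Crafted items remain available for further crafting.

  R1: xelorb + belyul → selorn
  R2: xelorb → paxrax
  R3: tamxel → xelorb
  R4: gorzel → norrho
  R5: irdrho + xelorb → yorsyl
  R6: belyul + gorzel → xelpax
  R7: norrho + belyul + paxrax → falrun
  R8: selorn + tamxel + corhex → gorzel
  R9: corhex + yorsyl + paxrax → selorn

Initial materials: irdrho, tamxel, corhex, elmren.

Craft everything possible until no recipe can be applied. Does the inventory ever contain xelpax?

xelpax would need belyul and gorzel (R6), but belyul is never obtained.

No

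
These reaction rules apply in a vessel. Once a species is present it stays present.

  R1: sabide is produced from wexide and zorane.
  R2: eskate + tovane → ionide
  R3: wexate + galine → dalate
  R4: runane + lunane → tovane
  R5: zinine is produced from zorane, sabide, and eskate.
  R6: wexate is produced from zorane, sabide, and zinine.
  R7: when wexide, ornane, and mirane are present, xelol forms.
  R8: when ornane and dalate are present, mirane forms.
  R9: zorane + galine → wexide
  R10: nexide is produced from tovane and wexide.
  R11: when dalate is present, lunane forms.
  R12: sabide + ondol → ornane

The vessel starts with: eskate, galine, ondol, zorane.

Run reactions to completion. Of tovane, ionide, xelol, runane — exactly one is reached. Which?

zorane and galine present → wexide forms (R9).
wexide and zorane present → sabide forms (R1).
zorane, sabide, and eskate present → zinine forms (R5).
sabide and ondol present → ornane forms (R12).
zorane, sabide, and zinine present → wexate forms (R6).
wexate and galine present → dalate forms (R3).
ornane and dalate present → mirane forms (R8).
wexide, ornane, and mirane present → xelol forms (R7).
No rule produces runane, and it is not given. tovane would need runane and lunane (R4), but runane never forms. ionide would need eskate and tovane (R2), but tovane never forms.

xelol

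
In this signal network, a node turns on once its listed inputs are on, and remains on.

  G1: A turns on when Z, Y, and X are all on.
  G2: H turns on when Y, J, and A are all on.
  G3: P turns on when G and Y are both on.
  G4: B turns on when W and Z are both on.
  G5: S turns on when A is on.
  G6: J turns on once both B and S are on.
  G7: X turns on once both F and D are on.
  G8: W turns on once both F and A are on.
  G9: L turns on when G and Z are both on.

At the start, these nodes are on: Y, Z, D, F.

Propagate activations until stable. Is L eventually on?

L would need G and Z (G9), but G never turns on.

No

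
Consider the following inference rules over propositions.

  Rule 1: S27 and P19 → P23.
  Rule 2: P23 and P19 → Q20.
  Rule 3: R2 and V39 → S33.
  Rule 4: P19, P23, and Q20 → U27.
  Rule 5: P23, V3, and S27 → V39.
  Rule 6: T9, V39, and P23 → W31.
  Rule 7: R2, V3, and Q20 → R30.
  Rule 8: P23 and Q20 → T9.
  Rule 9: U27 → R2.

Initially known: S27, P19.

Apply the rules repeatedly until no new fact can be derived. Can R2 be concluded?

Yes

From S27 and P19, Rule 1 gives P23.
From P23 and P19, Rule 2 gives Q20.
From P19, P23, and Q20, Rule 4 gives U27.
From U27, Rule 9 gives R2.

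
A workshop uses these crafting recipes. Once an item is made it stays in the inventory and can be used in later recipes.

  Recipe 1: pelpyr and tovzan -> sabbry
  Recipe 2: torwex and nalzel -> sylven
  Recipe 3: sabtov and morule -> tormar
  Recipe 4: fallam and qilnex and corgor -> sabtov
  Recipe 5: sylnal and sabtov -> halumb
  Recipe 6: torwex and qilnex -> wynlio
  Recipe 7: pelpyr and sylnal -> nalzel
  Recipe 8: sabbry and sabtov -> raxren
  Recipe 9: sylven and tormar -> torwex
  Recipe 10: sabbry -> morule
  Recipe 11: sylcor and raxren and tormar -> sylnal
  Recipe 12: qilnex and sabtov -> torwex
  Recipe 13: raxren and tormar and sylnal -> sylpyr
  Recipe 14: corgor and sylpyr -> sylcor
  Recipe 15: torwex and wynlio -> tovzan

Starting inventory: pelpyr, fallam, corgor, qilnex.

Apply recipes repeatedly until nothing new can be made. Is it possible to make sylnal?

sylnal would need sylcor, raxren, and tormar (Recipe 11), but sylcor is never obtained.

No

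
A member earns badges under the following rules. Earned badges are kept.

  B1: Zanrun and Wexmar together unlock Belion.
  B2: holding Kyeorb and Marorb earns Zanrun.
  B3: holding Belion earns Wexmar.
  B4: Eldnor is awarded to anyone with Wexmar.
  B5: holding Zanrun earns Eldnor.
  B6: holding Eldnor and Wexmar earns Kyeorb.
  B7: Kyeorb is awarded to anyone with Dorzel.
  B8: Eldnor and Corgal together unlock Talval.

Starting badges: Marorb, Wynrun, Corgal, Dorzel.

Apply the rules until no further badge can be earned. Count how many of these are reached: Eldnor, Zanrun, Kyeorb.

3

With Dorzel, Kyeorb is earned (B7).
With Kyeorb and Marorb, Zanrun is earned (B2).
With Zanrun, Eldnor is earned (B5).
Eldnor: reached.
Zanrun: reached.
Kyeorb: reached.
All 3 are reached.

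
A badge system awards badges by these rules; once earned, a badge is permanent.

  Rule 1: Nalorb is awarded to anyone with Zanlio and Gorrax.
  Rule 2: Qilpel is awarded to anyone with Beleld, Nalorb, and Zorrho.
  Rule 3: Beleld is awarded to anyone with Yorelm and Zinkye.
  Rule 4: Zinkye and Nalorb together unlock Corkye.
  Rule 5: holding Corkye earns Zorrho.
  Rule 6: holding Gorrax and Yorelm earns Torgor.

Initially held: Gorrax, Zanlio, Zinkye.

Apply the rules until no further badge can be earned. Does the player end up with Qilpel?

No

Qilpel would need Beleld, Nalorb, and Zorrho (Rule 2), but Beleld is never earned.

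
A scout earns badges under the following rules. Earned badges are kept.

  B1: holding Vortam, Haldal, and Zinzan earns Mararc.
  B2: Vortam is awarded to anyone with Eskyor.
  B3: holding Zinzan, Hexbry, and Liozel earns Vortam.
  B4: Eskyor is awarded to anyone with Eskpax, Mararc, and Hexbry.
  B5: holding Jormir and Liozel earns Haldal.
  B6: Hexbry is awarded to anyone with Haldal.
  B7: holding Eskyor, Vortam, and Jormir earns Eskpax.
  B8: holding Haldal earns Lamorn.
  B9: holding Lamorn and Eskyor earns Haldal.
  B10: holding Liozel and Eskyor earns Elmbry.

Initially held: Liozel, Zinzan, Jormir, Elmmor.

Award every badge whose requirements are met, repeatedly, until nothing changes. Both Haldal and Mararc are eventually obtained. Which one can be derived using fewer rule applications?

Haldal

Haldal: With Jormir and Liozel, Haldal is earned (B5). [1 rule application]
Mararc: With Jormir and Liozel, Haldal is earned (B5). With Haldal, Hexbry is earned (B6). With Zinzan, Hexbry, and Liozel, Vortam is earned (B3). With Vortam, Haldal, and Zinzan, Mararc is earned (B1). [4 rule applications]
Haldal needs fewer.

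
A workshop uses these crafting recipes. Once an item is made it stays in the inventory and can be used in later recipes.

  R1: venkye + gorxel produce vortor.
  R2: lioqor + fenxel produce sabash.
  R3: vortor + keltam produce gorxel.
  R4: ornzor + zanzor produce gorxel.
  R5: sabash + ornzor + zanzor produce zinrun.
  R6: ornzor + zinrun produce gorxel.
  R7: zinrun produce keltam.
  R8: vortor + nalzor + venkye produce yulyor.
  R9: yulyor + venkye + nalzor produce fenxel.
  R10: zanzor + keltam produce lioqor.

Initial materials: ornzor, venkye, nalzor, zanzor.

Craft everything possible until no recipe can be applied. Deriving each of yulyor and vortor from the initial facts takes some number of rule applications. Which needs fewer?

vortor: Using R4, ornzor and zanzor make gorxel. venkye + gorxel → vortor (R1). [2 rule applications]
yulyor: ornzor + zanzor → gorxel (R4). venkye + gorxel → vortor (R1). Using R8, vortor, nalzor, and venkye make yulyor. [3 rule applications]
vortor needs fewer.

vortor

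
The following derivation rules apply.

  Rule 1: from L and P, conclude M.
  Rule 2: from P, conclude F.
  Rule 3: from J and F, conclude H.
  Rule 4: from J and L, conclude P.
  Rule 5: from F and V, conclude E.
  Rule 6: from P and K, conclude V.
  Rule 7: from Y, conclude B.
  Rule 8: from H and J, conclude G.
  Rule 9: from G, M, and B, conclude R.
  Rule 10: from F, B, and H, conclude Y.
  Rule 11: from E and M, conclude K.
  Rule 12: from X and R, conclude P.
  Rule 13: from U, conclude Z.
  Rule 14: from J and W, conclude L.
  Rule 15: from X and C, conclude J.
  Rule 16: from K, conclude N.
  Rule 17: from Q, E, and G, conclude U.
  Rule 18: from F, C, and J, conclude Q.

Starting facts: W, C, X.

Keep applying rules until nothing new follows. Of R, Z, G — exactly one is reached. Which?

G

X and C hold, so J follows (Rule 15).
From J and W, Rule 14 gives L.
From J and L, Rule 4 gives P.
P holds, so F follows (Rule 2).
J and F hold, so H follows (Rule 3).
H and J hold, so G follows (Rule 8).
Z would need U (Rule 13), but U is never established. R would need G, M, and B (Rule 9), but B is never established.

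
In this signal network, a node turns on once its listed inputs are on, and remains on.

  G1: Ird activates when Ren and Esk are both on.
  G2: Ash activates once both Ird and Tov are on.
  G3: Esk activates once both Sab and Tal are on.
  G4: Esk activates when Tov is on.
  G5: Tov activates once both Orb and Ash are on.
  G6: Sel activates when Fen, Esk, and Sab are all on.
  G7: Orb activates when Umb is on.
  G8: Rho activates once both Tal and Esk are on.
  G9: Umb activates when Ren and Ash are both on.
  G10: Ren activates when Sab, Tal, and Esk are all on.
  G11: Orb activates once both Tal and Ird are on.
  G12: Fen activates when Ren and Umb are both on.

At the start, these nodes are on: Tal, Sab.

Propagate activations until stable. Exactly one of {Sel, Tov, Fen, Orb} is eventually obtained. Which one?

G3: Sab and Tal on → Esk on.
G10: Sab, Tal, and Esk on → Ren on.
G1: Ren and Esk on → Ird on.
G11: Tal and Ird on → Orb on.
Tov would need Orb and Ash (G5), but Ash never turns on. Sel would need Fen, Esk, and Sab (G6), but Fen never turns on. Fen would need Ren and Umb (G12), but Umb never turns on.

Orb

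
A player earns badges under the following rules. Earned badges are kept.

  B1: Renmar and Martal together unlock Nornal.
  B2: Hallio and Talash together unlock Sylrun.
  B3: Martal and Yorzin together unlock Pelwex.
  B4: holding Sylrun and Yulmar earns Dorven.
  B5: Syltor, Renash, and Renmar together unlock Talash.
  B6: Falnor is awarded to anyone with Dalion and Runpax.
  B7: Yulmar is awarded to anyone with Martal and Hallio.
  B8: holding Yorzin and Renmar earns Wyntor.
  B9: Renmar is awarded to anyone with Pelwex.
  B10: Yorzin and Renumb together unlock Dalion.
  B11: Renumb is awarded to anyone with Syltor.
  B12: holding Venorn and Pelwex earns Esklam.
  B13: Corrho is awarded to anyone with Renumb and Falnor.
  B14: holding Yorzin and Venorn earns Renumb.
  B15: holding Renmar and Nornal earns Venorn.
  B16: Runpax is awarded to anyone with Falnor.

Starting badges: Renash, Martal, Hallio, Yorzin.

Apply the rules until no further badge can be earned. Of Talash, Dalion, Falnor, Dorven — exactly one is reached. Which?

With Martal and Yorzin, Pelwex is earned (B3).
With Pelwex, Renmar is earned (B9).
With Renmar and Martal, Nornal is earned (B1).
With Renmar and Nornal, Venorn is earned (B15).
With Yorzin and Venorn, Renumb is earned (B14).
With Yorzin and Renumb, Dalion is earned (B10).
Dorven would need Sylrun and Yulmar (B4), but Sylrun is never earned. Talash would need Syltor, Renash, and Renmar (B5), but Syltor is never earned. Falnor would need Dalion and Runpax (B6), but Runpax is never earned.

Dalion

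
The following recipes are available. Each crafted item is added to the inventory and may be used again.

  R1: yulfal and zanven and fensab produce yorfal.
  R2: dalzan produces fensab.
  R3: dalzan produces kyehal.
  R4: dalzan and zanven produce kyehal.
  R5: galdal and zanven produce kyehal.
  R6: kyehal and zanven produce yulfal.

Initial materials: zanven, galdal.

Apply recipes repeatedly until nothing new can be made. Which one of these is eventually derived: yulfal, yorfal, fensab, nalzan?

yulfal

galdal and zanven → kyehal (R5).
Using R6, kyehal and zanven make yulfal.
No rule produces nalzan, and it is not given. yorfal would need yulfal, zanven, and fensab (R1), but fensab is never obtained. fensab would need dalzan (R2), but dalzan is never obtained.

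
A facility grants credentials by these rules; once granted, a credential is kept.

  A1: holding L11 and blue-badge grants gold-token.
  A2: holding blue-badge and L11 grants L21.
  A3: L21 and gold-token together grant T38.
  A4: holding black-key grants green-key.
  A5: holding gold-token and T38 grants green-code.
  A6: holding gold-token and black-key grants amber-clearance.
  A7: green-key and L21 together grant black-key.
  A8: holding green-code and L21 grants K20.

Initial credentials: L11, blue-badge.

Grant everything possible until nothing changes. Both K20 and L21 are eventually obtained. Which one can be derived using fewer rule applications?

L21: Holding blue-badge and L11 grants L21 (A2). [1 rule application]
K20: Holding L11 and blue-badge grants gold-token (A1). Holding blue-badge and L11 grants L21 (A2). Holding L21 and gold-token grants T38 (A3). Holding gold-token and T38 grants green-code (A5). Holding green-code and L21 grants K20 (A8). [5 rule applications]
L21 needs fewer.

L21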